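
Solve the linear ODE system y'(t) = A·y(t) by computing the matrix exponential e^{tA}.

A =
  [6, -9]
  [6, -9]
e^{tA} =
  [3 - 2*exp(-3*t), -3 + 3*exp(-3*t)]
  [2 - 2*exp(-3*t), -2 + 3*exp(-3*t)]

Strategy: write A = P · J · P⁻¹ where J is a Jordan canonical form, so e^{tA} = P · e^{tJ} · P⁻¹, and e^{tJ} can be computed block-by-block.

A has Jordan form
J =
  [-3, 0]
  [ 0, 0]
(up to reordering of blocks).

Per-block formulas:
  For a 1×1 block at λ = 0: exp(t · [0]) = [e^(0t)].
  For a 1×1 block at λ = -3: exp(t · [-3]) = [e^(-3t)].

After assembling e^{tJ} and conjugating by P, we get:

e^{tA} =
  [3 - 2*exp(-3*t), -3 + 3*exp(-3*t)]
  [2 - 2*exp(-3*t), -2 + 3*exp(-3*t)]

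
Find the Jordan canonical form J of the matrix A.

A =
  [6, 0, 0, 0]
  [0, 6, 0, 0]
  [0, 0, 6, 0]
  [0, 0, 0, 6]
J_1(6) ⊕ J_1(6) ⊕ J_1(6) ⊕ J_1(6)

The characteristic polynomial is
  det(x·I − A) = x^4 - 24*x^3 + 216*x^2 - 864*x + 1296 = (x - 6)^4

Eigenvalues and multiplicities (the geometric multiplicity of λ is n − rank(A − λI), which equals the number of Jordan blocks for λ):
  λ = 6: algebraic multiplicity = 4, geometric multiplicity = 4

Determining the block sizes for each eigenvalue:
  λ = 6: gm = am = 4, so every block has size 1 → block sizes [1, 1, 1, 1]

Assembling the blocks gives a Jordan form
J =
  [6, 0, 0, 0]
  [0, 6, 0, 0]
  [0, 0, 6, 0]
  [0, 0, 0, 6]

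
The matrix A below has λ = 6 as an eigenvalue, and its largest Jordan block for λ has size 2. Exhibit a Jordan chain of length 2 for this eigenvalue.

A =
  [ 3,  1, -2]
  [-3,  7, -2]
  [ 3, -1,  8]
A Jordan chain for λ = 6 of length 2:
v_1 = (-3, -3, 3)ᵀ
v_2 = (1, 0, 0)ᵀ

Let N = A − (6)·I. We want v_2 with N^2 v_2 = 0 but N^1 v_2 ≠ 0; then v_{j-1} := N · v_j for j = 2, …, 2.

Pick v_2 = (1, 0, 0)ᵀ.
Then v_1 = N · v_2 = (-3, -3, 3)ᵀ.

Sanity check: (A − (6)·I) v_1 = (0, 0, 0)ᵀ = 0. ✓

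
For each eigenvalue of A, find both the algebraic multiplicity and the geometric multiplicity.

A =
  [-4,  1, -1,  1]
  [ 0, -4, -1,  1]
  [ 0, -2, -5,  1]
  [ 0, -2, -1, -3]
λ = -4: alg = 4, geom = 2

Step 1 — factor the characteristic polynomial to read off the algebraic multiplicities:
  χ_A(x) = (x + 4)^4

Step 2 — compute geometric multiplicities via the rank-nullity identity g(λ) = n − rank(A − λI):
  rank(A − (-4)·I) = 2, so dim ker(A − (-4)·I) = n − 2 = 2

Summary:
  λ = -4: algebraic multiplicity = 4, geometric multiplicity = 2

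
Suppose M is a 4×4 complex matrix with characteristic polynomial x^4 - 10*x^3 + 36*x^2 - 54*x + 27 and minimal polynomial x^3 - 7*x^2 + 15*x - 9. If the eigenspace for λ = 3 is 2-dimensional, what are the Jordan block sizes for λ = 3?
Block sizes for λ = 3: [2, 1]

Step 1 — from the characteristic polynomial, algebraic multiplicity of λ = 3 is 3. From dim ker(M − (3)·I) = 2, there are exactly 2 Jordan blocks for λ = 3.
Step 2 — from the minimal polynomial, the factor (x − 3)^2 tells us the largest block for λ = 3 has size 2.
Step 3 — with total size 3, 2 blocks, and largest block 2, the block sizes (in nonincreasing order) are [2, 1].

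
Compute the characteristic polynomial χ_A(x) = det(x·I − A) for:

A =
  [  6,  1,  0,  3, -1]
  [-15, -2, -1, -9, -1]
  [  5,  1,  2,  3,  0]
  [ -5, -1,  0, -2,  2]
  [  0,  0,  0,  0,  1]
x^5 - 5*x^4 + 10*x^3 - 10*x^2 + 5*x - 1

Expanding det(x·I − A) (e.g. by cofactor expansion or by noting that A is similar to its Jordan form J, which has the same characteristic polynomial as A) gives
  χ_A(x) = x^5 - 5*x^4 + 10*x^3 - 10*x^2 + 5*x - 1
which factors as (x - 1)^5. The eigenvalues (with algebraic multiplicities) are λ = 1 with multiplicity 5.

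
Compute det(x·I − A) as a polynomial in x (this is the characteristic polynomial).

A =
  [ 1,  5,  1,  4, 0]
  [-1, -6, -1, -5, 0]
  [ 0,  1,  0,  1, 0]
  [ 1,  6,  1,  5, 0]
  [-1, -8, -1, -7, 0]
x^5

Expanding det(x·I − A) (e.g. by cofactor expansion or by noting that A is similar to its Jordan form J, which has the same characteristic polynomial as A) gives
  χ_A(x) = x^5
which factors as x^5. The eigenvalues (with algebraic multiplicities) are λ = 0 with multiplicity 5.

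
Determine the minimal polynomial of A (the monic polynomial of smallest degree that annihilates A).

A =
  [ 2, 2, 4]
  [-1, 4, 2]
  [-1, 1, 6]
x^3 - 12*x^2 + 48*x - 64

The characteristic polynomial is χ_A(x) = (x - 4)^3, so the eigenvalues are known. The minimal polynomial is
  m_A(x) = Π_λ (x − λ)^{k_λ}
where k_λ is the size of the *largest* Jordan block for λ (equivalently, the smallest k with (A − λI)^k v = 0 for every generalised eigenvector v of λ).

  λ = 4: largest Jordan block has size 3, contributing (x − 4)^3

So m_A(x) = (x - 4)^3 = x^3 - 12*x^2 + 48*x - 64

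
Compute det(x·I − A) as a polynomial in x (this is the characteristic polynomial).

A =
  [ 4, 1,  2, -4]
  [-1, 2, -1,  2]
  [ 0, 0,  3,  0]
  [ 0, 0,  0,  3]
x^4 - 12*x^3 + 54*x^2 - 108*x + 81

Expanding det(x·I − A) (e.g. by cofactor expansion or by noting that A is similar to its Jordan form J, which has the same characteristic polynomial as A) gives
  χ_A(x) = x^4 - 12*x^3 + 54*x^2 - 108*x + 81
which factors as (x - 3)^4. The eigenvalues (with algebraic multiplicities) are λ = 3 with multiplicity 4.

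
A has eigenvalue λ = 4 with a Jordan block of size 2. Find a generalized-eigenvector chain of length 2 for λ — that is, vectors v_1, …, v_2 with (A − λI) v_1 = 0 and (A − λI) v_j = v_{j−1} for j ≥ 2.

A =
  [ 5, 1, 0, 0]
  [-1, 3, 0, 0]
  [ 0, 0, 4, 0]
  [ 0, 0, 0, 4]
A Jordan chain for λ = 4 of length 2:
v_1 = (1, -1, 0, 0)ᵀ
v_2 = (1, 0, 0, 0)ᵀ

Let N = A − (4)·I. We want v_2 with N^2 v_2 = 0 but N^1 v_2 ≠ 0; then v_{j-1} := N · v_j for j = 2, …, 2.

Pick v_2 = (1, 0, 0, 0)ᵀ.
Then v_1 = N · v_2 = (1, -1, 0, 0)ᵀ.

Sanity check: (A − (4)·I) v_1 = (0, 0, 0, 0)ᵀ = 0. ✓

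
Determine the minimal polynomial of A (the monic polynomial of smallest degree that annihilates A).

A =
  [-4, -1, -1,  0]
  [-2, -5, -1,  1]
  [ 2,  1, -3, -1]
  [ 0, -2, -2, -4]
x^2 + 8*x + 16

The characteristic polynomial is χ_A(x) = (x + 4)^4, so the eigenvalues are known. The minimal polynomial is
  m_A(x) = Π_λ (x − λ)^{k_λ}
where k_λ is the size of the *largest* Jordan block for λ (equivalently, the smallest k with (A − λI)^k v = 0 for every generalised eigenvector v of λ).

  λ = -4: largest Jordan block has size 2, contributing (x + 4)^2

So m_A(x) = (x + 4)^2 = x^2 + 8*x + 16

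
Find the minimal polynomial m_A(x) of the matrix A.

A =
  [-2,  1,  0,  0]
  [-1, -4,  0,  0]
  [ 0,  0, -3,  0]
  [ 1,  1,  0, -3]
x^2 + 6*x + 9

The characteristic polynomial is χ_A(x) = (x + 3)^4, so the eigenvalues are known. The minimal polynomial is
  m_A(x) = Π_λ (x − λ)^{k_λ}
where k_λ is the size of the *largest* Jordan block for λ (equivalently, the smallest k with (A − λI)^k v = 0 for every generalised eigenvector v of λ).

  λ = -3: largest Jordan block has size 2, contributing (x + 3)^2

So m_A(x) = (x + 3)^2 = x^2 + 6*x + 9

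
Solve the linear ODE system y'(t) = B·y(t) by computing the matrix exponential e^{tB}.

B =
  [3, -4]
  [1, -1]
e^{tB} =
  [2*t*exp(t) + exp(t), -4*t*exp(t)]
  [t*exp(t), -2*t*exp(t) + exp(t)]

Strategy: write B = P · J · P⁻¹ where J is a Jordan canonical form, so e^{tB} = P · e^{tJ} · P⁻¹, and e^{tJ} can be computed block-by-block.

B has Jordan form
J =
  [1, 1]
  [0, 1]
(up to reordering of blocks).

Per-block formulas:
  For a 2×2 Jordan block J_2(1): exp(t · J_2(1)) = e^(1t)·(I + t·N), where N is the 2×2 nilpotent shift.

After assembling e^{tJ} and conjugating by P, we get:

e^{tB} =
  [2*t*exp(t) + exp(t), -4*t*exp(t)]
  [t*exp(t), -2*t*exp(t) + exp(t)]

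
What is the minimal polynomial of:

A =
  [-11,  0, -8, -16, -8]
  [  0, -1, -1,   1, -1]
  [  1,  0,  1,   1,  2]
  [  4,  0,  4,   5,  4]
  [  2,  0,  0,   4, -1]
x^4 + 6*x^3 + 12*x^2 + 10*x + 3

The characteristic polynomial is χ_A(x) = (x + 1)^4*(x + 3), so the eigenvalues are known. The minimal polynomial is
  m_A(x) = Π_λ (x − λ)^{k_λ}
where k_λ is the size of the *largest* Jordan block for λ (equivalently, the smallest k with (A − λI)^k v = 0 for every generalised eigenvector v of λ).

  λ = -3: largest Jordan block has size 1, contributing (x + 3)
  λ = -1: largest Jordan block has size 3, contributing (x + 1)^3

So m_A(x) = (x + 1)^3*(x + 3) = x^4 + 6*x^3 + 12*x^2 + 10*x + 3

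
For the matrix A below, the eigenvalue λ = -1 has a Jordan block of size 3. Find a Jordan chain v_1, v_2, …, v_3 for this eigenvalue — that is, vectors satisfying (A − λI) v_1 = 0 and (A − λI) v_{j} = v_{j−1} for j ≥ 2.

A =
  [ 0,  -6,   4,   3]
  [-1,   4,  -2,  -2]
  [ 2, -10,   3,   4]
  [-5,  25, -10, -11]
A Jordan chain for λ = -1 of length 3:
v_1 = (-1, 1, -2, 5)ᵀ
v_2 = (-6, 5, -10, 25)ᵀ
v_3 = (0, 1, 0, 0)ᵀ

Let N = A − (-1)·I. We want v_3 with N^3 v_3 = 0 but N^2 v_3 ≠ 0; then v_{j-1} := N · v_j for j = 3, …, 2.

Pick v_3 = (0, 1, 0, 0)ᵀ.
Then v_2 = N · v_3 = (-6, 5, -10, 25)ᵀ.
Then v_1 = N · v_2 = (-1, 1, -2, 5)ᵀ.

Sanity check: (A − (-1)·I) v_1 = (0, 0, 0, 0)ᵀ = 0. ✓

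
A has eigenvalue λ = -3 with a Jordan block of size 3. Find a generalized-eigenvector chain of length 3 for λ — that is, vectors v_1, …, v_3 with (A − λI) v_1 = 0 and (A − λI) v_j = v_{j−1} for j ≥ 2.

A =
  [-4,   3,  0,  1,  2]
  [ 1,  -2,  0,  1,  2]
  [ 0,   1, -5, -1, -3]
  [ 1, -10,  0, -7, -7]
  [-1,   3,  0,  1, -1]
A Jordan chain for λ = -3 of length 3:
v_1 = (-1, -1, -1, 4, -1)ᵀ
v_2 = (2, 2, 3, -9, 2)ᵀ
v_3 = (1, 1, -1, 0, 0)ᵀ

Let N = A − (-3)·I. We want v_3 with N^3 v_3 = 0 but N^2 v_3 ≠ 0; then v_{j-1} := N · v_j for j = 3, …, 2.

Pick v_3 = (1, 1, -1, 0, 0)ᵀ.
Then v_2 = N · v_3 = (2, 2, 3, -9, 2)ᵀ.
Then v_1 = N · v_2 = (-1, -1, -1, 4, -1)ᵀ.

Sanity check: (A − (-3)·I) v_1 = (0, 0, 0, 0, 0)ᵀ = 0. ✓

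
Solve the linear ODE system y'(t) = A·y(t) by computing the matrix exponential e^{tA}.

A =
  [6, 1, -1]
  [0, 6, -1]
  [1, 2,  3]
e^{tA} =
  [t*exp(5*t) + exp(5*t), t*exp(5*t), -t*exp(5*t)]
  [-t^2*exp(5*t)/2, -t^2*exp(5*t)/2 + t*exp(5*t) + exp(5*t), t^2*exp(5*t)/2 - t*exp(5*t)]
  [-t^2*exp(5*t)/2 + t*exp(5*t), -t^2*exp(5*t)/2 + 2*t*exp(5*t), t^2*exp(5*t)/2 - 2*t*exp(5*t) + exp(5*t)]

Strategy: write A = P · J · P⁻¹ where J is a Jordan canonical form, so e^{tA} = P · e^{tJ} · P⁻¹, and e^{tJ} can be computed block-by-block.

A has Jordan form
J =
  [5, 1, 0]
  [0, 5, 1]
  [0, 0, 5]
(up to reordering of blocks).

Per-block formulas:
  For a 3×3 Jordan block J_3(5): exp(t · J_3(5)) = e^(5t)·(I + t·N + (t^2/2)·N^2), where N is the 3×3 nilpotent shift.

After assembling e^{tJ} and conjugating by P, we get:

e^{tA} =
  [t*exp(5*t) + exp(5*t), t*exp(5*t), -t*exp(5*t)]
  [-t^2*exp(5*t)/2, -t^2*exp(5*t)/2 + t*exp(5*t) + exp(5*t), t^2*exp(5*t)/2 - t*exp(5*t)]
  [-t^2*exp(5*t)/2 + t*exp(5*t), -t^2*exp(5*t)/2 + 2*t*exp(5*t), t^2*exp(5*t)/2 - 2*t*exp(5*t) + exp(5*t)]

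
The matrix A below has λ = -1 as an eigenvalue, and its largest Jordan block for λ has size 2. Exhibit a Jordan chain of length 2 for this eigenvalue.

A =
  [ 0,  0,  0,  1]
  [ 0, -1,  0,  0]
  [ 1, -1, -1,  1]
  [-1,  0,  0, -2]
A Jordan chain for λ = -1 of length 2:
v_1 = (1, 0, 1, -1)ᵀ
v_2 = (1, 0, 0, 0)ᵀ

Let N = A − (-1)·I. We want v_2 with N^2 v_2 = 0 but N^1 v_2 ≠ 0; then v_{j-1} := N · v_j for j = 2, …, 2.

Pick v_2 = (1, 0, 0, 0)ᵀ.
Then v_1 = N · v_2 = (1, 0, 1, -1)ᵀ.

Sanity check: (A − (-1)·I) v_1 = (0, 0, 0, 0)ᵀ = 0. ✓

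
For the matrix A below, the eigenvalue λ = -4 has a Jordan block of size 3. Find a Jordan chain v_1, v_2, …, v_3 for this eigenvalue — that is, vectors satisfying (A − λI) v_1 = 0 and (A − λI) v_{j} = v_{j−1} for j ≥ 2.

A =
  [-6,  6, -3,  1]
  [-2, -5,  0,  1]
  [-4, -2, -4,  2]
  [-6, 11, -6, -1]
A Jordan chain for λ = -4 of length 3:
v_1 = (-2, 0, 0, -4)ᵀ
v_2 = (-2, -2, -4, -6)ᵀ
v_3 = (1, 0, 0, 0)ᵀ

Let N = A − (-4)·I. We want v_3 with N^3 v_3 = 0 but N^2 v_3 ≠ 0; then v_{j-1} := N · v_j for j = 3, …, 2.

Pick v_3 = (1, 0, 0, 0)ᵀ.
Then v_2 = N · v_3 = (-2, -2, -4, -6)ᵀ.
Then v_1 = N · v_2 = (-2, 0, 0, -4)ᵀ.

Sanity check: (A − (-4)·I) v_1 = (0, 0, 0, 0)ᵀ = 0. ✓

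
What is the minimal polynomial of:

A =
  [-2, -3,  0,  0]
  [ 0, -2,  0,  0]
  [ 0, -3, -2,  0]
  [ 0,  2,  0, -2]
x^2 + 4*x + 4

The characteristic polynomial is χ_A(x) = (x + 2)^4, so the eigenvalues are known. The minimal polynomial is
  m_A(x) = Π_λ (x − λ)^{k_λ}
where k_λ is the size of the *largest* Jordan block for λ (equivalently, the smallest k with (A − λI)^k v = 0 for every generalised eigenvector v of λ).

  λ = -2: largest Jordan block has size 2, contributing (x + 2)^2

So m_A(x) = (x + 2)^2 = x^2 + 4*x + 4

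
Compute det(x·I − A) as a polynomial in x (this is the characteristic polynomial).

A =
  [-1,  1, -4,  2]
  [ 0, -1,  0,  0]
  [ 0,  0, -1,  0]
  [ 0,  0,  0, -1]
x^4 + 4*x^3 + 6*x^2 + 4*x + 1

Expanding det(x·I − A) (e.g. by cofactor expansion or by noting that A is similar to its Jordan form J, which has the same characteristic polynomial as A) gives
  χ_A(x) = x^4 + 4*x^3 + 6*x^2 + 4*x + 1
which factors as (x + 1)^4. The eigenvalues (with algebraic multiplicities) are λ = -1 with multiplicity 4.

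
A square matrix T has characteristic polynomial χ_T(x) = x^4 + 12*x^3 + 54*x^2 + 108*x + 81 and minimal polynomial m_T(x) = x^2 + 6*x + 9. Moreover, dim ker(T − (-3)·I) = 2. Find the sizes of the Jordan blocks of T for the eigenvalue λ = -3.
Block sizes for λ = -3: [2, 2]

Step 1 — from the characteristic polynomial, algebraic multiplicity of λ = -3 is 4. From dim ker(T − (-3)·I) = 2, there are exactly 2 Jordan blocks for λ = -3.
Step 2 — from the minimal polynomial, the factor (x + 3)^2 tells us the largest block for λ = -3 has size 2.
Step 3 — with total size 4, 2 blocks, and largest block 2, the block sizes (in nonincreasing order) are [2, 2].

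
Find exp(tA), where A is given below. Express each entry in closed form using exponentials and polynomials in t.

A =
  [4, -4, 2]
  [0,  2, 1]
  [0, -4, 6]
e^{tA} =
  [exp(4*t), -4*t*exp(4*t), 2*t*exp(4*t)]
  [0, -2*t*exp(4*t) + exp(4*t), t*exp(4*t)]
  [0, -4*t*exp(4*t), 2*t*exp(4*t) + exp(4*t)]

Strategy: write A = P · J · P⁻¹ where J is a Jordan canonical form, so e^{tA} = P · e^{tJ} · P⁻¹, and e^{tJ} can be computed block-by-block.

A has Jordan form
J =
  [4, 1, 0]
  [0, 4, 0]
  [0, 0, 4]
(up to reordering of blocks).

Per-block formulas:
  For a 1×1 block at λ = 4: exp(t · [4]) = [e^(4t)].
  For a 2×2 Jordan block J_2(4): exp(t · J_2(4)) = e^(4t)·(I + t·N), where N is the 2×2 nilpotent shift.

After assembling e^{tJ} and conjugating by P, we get:

e^{tA} =
  [exp(4*t), -4*t*exp(4*t), 2*t*exp(4*t)]
  [0, -2*t*exp(4*t) + exp(4*t), t*exp(4*t)]
  [0, -4*t*exp(4*t), 2*t*exp(4*t) + exp(4*t)]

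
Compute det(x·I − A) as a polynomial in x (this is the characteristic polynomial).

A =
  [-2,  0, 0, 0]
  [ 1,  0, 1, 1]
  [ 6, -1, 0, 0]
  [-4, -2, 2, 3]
x^4 - x^3 - 3*x^2 + 5*x - 2

Expanding det(x·I − A) (e.g. by cofactor expansion or by noting that A is similar to its Jordan form J, which has the same characteristic polynomial as A) gives
  χ_A(x) = x^4 - x^3 - 3*x^2 + 5*x - 2
which factors as (x - 1)^3*(x + 2). The eigenvalues (with algebraic multiplicities) are λ = -2 with multiplicity 1, λ = 1 with multiplicity 3.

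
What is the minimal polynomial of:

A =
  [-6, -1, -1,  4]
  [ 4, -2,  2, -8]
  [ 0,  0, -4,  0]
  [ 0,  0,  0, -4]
x^2 + 8*x + 16

The characteristic polynomial is χ_A(x) = (x + 4)^4, so the eigenvalues are known. The minimal polynomial is
  m_A(x) = Π_λ (x − λ)^{k_λ}
where k_λ is the size of the *largest* Jordan block for λ (equivalently, the smallest k with (A − λI)^k v = 0 for every generalised eigenvector v of λ).

  λ = -4: largest Jordan block has size 2, contributing (x + 4)^2

So m_A(x) = (x + 4)^2 = x^2 + 8*x + 16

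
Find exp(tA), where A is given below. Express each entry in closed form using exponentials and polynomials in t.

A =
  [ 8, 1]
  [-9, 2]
e^{tA} =
  [3*t*exp(5*t) + exp(5*t), t*exp(5*t)]
  [-9*t*exp(5*t), -3*t*exp(5*t) + exp(5*t)]

Strategy: write A = P · J · P⁻¹ where J is a Jordan canonical form, so e^{tA} = P · e^{tJ} · P⁻¹, and e^{tJ} can be computed block-by-block.

A has Jordan form
J =
  [5, 1]
  [0, 5]
(up to reordering of blocks).

Per-block formulas:
  For a 2×2 Jordan block J_2(5): exp(t · J_2(5)) = e^(5t)·(I + t·N), where N is the 2×2 nilpotent shift.

After assembling e^{tJ} and conjugating by P, we get:

e^{tA} =
  [3*t*exp(5*t) + exp(5*t), t*exp(5*t)]
  [-9*t*exp(5*t), -3*t*exp(5*t) + exp(5*t)]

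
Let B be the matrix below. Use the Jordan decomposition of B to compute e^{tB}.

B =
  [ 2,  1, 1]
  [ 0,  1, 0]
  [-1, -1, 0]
e^{tB} =
  [t*exp(t) + exp(t), t*exp(t), t*exp(t)]
  [0, exp(t), 0]
  [-t*exp(t), -t*exp(t), -t*exp(t) + exp(t)]

Strategy: write B = P · J · P⁻¹ where J is a Jordan canonical form, so e^{tB} = P · e^{tJ} · P⁻¹, and e^{tJ} can be computed block-by-block.

B has Jordan form
J =
  [1, 1, 0]
  [0, 1, 0]
  [0, 0, 1]
(up to reordering of blocks).

Per-block formulas:
  For a 2×2 Jordan block J_2(1): exp(t · J_2(1)) = e^(1t)·(I + t·N), where N is the 2×2 nilpotent shift.
  For a 1×1 block at λ = 1: exp(t · [1]) = [e^(1t)].

After assembling e^{tJ} and conjugating by P, we get:

e^{tB} =
  [t*exp(t) + exp(t), t*exp(t), t*exp(t)]
  [0, exp(t), 0]
  [-t*exp(t), -t*exp(t), -t*exp(t) + exp(t)]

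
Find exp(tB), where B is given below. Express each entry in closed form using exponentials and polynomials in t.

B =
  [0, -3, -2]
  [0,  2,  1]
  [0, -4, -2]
e^{tB} =
  [1, t^2 - 3*t, t^2/2 - 2*t]
  [0, 2*t + 1, t]
  [0, -4*t, 1 - 2*t]

Strategy: write B = P · J · P⁻¹ where J is a Jordan canonical form, so e^{tB} = P · e^{tJ} · P⁻¹, and e^{tJ} can be computed block-by-block.

B has Jordan form
J =
  [0, 1, 0]
  [0, 0, 1]
  [0, 0, 0]
(up to reordering of blocks).

Per-block formulas:
  For a 3×3 Jordan block J_3(0): exp(t · J_3(0)) = e^(0t)·(I + t·N + (t^2/2)·N^2), where N is the 3×3 nilpotent shift.

After assembling e^{tJ} and conjugating by P, we get:

e^{tB} =
  [1, t^2 - 3*t, t^2/2 - 2*t]
  [0, 2*t + 1, t]
  [0, -4*t, 1 - 2*t]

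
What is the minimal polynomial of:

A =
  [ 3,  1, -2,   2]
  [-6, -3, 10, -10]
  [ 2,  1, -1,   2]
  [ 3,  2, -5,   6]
x^3 - 4*x^2 + 5*x - 2

The characteristic polynomial is χ_A(x) = (x - 2)*(x - 1)^3, so the eigenvalues are known. The minimal polynomial is
  m_A(x) = Π_λ (x − λ)^{k_λ}
where k_λ is the size of the *largest* Jordan block for λ (equivalently, the smallest k with (A − λI)^k v = 0 for every generalised eigenvector v of λ).

  λ = 1: largest Jordan block has size 2, contributing (x − 1)^2
  λ = 2: largest Jordan block has size 1, contributing (x − 2)

So m_A(x) = (x - 2)*(x - 1)^2 = x^3 - 4*x^2 + 5*x - 2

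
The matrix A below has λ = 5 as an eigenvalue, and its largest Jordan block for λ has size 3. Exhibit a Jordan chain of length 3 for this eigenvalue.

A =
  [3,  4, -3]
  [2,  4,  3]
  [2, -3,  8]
A Jordan chain for λ = 5 of length 3:
v_1 = (6, 0, -4)ᵀ
v_2 = (-2, 2, 2)ᵀ
v_3 = (1, 0, 0)ᵀ

Let N = A − (5)·I. We want v_3 with N^3 v_3 = 0 but N^2 v_3 ≠ 0; then v_{j-1} := N · v_j for j = 3, …, 2.

Pick v_3 = (1, 0, 0)ᵀ.
Then v_2 = N · v_3 = (-2, 2, 2)ᵀ.
Then v_1 = N · v_2 = (6, 0, -4)ᵀ.

Sanity check: (A − (5)·I) v_1 = (0, 0, 0)ᵀ = 0. ✓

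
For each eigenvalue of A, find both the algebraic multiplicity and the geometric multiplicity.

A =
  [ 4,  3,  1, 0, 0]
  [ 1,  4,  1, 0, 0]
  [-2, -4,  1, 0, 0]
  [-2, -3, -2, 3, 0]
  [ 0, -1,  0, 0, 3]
λ = 3: alg = 5, geom = 3

Step 1 — factor the characteristic polynomial to read off the algebraic multiplicities:
  χ_A(x) = (x - 3)^5

Step 2 — compute geometric multiplicities via the rank-nullity identity g(λ) = n − rank(A − λI):
  rank(A − (3)·I) = 2, so dim ker(A − (3)·I) = n − 2 = 3

Summary:
  λ = 3: algebraic multiplicity = 5, geometric multiplicity = 3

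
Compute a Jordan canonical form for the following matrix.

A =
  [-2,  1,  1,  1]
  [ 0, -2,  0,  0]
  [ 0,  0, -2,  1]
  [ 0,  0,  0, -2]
J_3(-2) ⊕ J_1(-2)

The characteristic polynomial is
  det(x·I − A) = x^4 + 8*x^3 + 24*x^2 + 32*x + 16 = (x + 2)^4

Eigenvalues and multiplicities (the geometric multiplicity of λ is n − rank(A − λI), which equals the number of Jordan blocks for λ):
  λ = -2: algebraic multiplicity = 4, geometric multiplicity = 2

Determining the block sizes for each eigenvalue:
  λ = -2: with am = 4 and gm = 2, the partition is not yet determined (e.g. several partitions of 4 into 2 parts exist). Let N = A − (-2)·I. Computing rank(N^1) = 2, rank(N^2) = 1, rank(N^3) = 0; the number of blocks of size ≥ j is rank(N^{j−1}) − rank(N^j), giving [2, 1, 1]. So we have 1 block(s) of size 3, 1 block(s) of size 1 → block sizes [3, 1]

Assembling the blocks gives a Jordan form
J =
  [-2,  1,  0,  0]
  [ 0, -2,  1,  0]
  [ 0,  0, -2,  0]
  [ 0,  0,  0, -2]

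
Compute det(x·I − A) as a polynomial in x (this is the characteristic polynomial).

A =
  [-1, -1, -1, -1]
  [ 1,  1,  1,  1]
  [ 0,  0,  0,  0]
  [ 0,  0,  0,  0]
x^4

Expanding det(x·I − A) (e.g. by cofactor expansion or by noting that A is similar to its Jordan form J, which has the same characteristic polynomial as A) gives
  χ_A(x) = x^4
which factors as x^4. The eigenvalues (with algebraic multiplicities) are λ = 0 with multiplicity 4.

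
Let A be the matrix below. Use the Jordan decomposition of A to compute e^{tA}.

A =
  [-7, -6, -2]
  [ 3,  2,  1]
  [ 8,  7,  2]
e^{tA} =
  [t^2*exp(-t) - 6*t*exp(-t) + exp(-t), 2*t^2*exp(-t) - 6*t*exp(-t), -2*t*exp(-t)]
  [-t^2*exp(-t)/2 + 3*t*exp(-t), -t^2*exp(-t) + 3*t*exp(-t) + exp(-t), t*exp(-t)]
  [-3*t^2*exp(-t)/2 + 8*t*exp(-t), -3*t^2*exp(-t) + 7*t*exp(-t), 3*t*exp(-t) + exp(-t)]

Strategy: write A = P · J · P⁻¹ where J is a Jordan canonical form, so e^{tA} = P · e^{tJ} · P⁻¹, and e^{tJ} can be computed block-by-block.

A has Jordan form
J =
  [-1,  1,  0]
  [ 0, -1,  1]
  [ 0,  0, -1]
(up to reordering of blocks).

Per-block formulas:
  For a 3×3 Jordan block J_3(-1): exp(t · J_3(-1)) = e^(-1t)·(I + t·N + (t^2/2)·N^2), where N is the 3×3 nilpotent shift.

After assembling e^{tJ} and conjugating by P, we get:

e^{tA} =
  [t^2*exp(-t) - 6*t*exp(-t) + exp(-t), 2*t^2*exp(-t) - 6*t*exp(-t), -2*t*exp(-t)]
  [-t^2*exp(-t)/2 + 3*t*exp(-t), -t^2*exp(-t) + 3*t*exp(-t) + exp(-t), t*exp(-t)]
  [-3*t^2*exp(-t)/2 + 8*t*exp(-t), -3*t^2*exp(-t) + 7*t*exp(-t), 3*t*exp(-t) + exp(-t)]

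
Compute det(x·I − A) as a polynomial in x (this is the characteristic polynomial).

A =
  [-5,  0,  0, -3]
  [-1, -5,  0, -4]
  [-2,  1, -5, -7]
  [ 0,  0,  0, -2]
x^4 + 17*x^3 + 105*x^2 + 275*x + 250

Expanding det(x·I − A) (e.g. by cofactor expansion or by noting that A is similar to its Jordan form J, which has the same characteristic polynomial as A) gives
  χ_A(x) = x^4 + 17*x^3 + 105*x^2 + 275*x + 250
which factors as (x + 2)*(x + 5)^3. The eigenvalues (with algebraic multiplicities) are λ = -5 with multiplicity 3, λ = -2 with multiplicity 1.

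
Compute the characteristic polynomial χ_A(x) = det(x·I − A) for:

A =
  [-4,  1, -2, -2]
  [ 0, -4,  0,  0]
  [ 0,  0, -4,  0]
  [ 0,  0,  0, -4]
x^4 + 16*x^3 + 96*x^2 + 256*x + 256

Expanding det(x·I − A) (e.g. by cofactor expansion or by noting that A is similar to its Jordan form J, which has the same characteristic polynomial as A) gives
  χ_A(x) = x^4 + 16*x^3 + 96*x^2 + 256*x + 256
which factors as (x + 4)^4. The eigenvalues (with algebraic multiplicities) are λ = -4 with multiplicity 4.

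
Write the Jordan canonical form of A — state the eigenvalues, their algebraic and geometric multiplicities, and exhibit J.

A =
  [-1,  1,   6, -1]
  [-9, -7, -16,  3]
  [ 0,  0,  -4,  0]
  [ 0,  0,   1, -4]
J_3(-4) ⊕ J_1(-4)

The characteristic polynomial is
  det(x·I − A) = x^4 + 16*x^3 + 96*x^2 + 256*x + 256 = (x + 4)^4

Eigenvalues and multiplicities (the geometric multiplicity of λ is n − rank(A − λI), which equals the number of Jordan blocks for λ):
  λ = -4: algebraic multiplicity = 4, geometric multiplicity = 2

Determining the block sizes for each eigenvalue:
  λ = -4: with am = 4 and gm = 2, the partition is not yet determined (e.g. several partitions of 4 into 2 parts exist). Let N = A − (-4)·I. Computing rank(N^1) = 2, rank(N^2) = 1, rank(N^3) = 0; the number of blocks of size ≥ j is rank(N^{j−1}) − rank(N^j), giving [2, 1, 1]. So we have 1 block(s) of size 3, 1 block(s) of size 1 → block sizes [3, 1]

Assembling the blocks gives a Jordan form
J =
  [-4,  1,  0,  0]
  [ 0, -4,  1,  0]
  [ 0,  0, -4,  0]
  [ 0,  0,  0, -4]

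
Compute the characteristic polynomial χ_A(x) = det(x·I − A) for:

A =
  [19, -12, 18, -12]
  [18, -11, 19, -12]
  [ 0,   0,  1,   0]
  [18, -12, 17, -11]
x^4 + 2*x^3 - 12*x^2 + 14*x - 5

Expanding det(x·I − A) (e.g. by cofactor expansion or by noting that A is similar to its Jordan form J, which has the same characteristic polynomial as A) gives
  χ_A(x) = x^4 + 2*x^3 - 12*x^2 + 14*x - 5
which factors as (x - 1)^3*(x + 5). The eigenvalues (with algebraic multiplicities) are λ = -5 with multiplicity 1, λ = 1 with multiplicity 3.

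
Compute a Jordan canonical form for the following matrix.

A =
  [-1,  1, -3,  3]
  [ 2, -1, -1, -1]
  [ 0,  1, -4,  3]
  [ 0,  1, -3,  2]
J_3(-1) ⊕ J_1(-1)

The characteristic polynomial is
  det(x·I − A) = x^4 + 4*x^3 + 6*x^2 + 4*x + 1 = (x + 1)^4

Eigenvalues and multiplicities (the geometric multiplicity of λ is n − rank(A − λI), which equals the number of Jordan blocks for λ):
  λ = -1: algebraic multiplicity = 4, geometric multiplicity = 2

Determining the block sizes for each eigenvalue:
  λ = -1: with am = 4 and gm = 2, the partition is not yet determined (e.g. several partitions of 4 into 2 parts exist). Let N = A − (-1)·I. Computing rank(N^1) = 2, rank(N^2) = 1, rank(N^3) = 0; the number of blocks of size ≥ j is rank(N^{j−1}) − rank(N^j), giving [2, 1, 1]. So we have 1 block(s) of size 3, 1 block(s) of size 1 → block sizes [3, 1]

Assembling the blocks gives a Jordan form
J =
  [-1,  1,  0,  0]
  [ 0, -1,  1,  0]
  [ 0,  0, -1,  0]
  [ 0,  0,  0, -1]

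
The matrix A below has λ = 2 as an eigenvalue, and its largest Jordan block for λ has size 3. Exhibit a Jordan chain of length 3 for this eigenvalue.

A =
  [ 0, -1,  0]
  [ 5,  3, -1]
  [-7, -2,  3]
A Jordan chain for λ = 2 of length 3:
v_1 = (-1, 2, -3)ᵀ
v_2 = (-2, 5, -7)ᵀ
v_3 = (1, 0, 0)ᵀ

Let N = A − (2)·I. We want v_3 with N^3 v_3 = 0 but N^2 v_3 ≠ 0; then v_{j-1} := N · v_j for j = 3, …, 2.

Pick v_3 = (1, 0, 0)ᵀ.
Then v_2 = N · v_3 = (-2, 5, -7)ᵀ.
Then v_1 = N · v_2 = (-1, 2, -3)ᵀ.

Sanity check: (A − (2)·I) v_1 = (0, 0, 0)ᵀ = 0. ✓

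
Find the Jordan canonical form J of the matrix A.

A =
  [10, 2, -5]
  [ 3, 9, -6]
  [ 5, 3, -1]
J_3(6)

The characteristic polynomial is
  det(x·I − A) = x^3 - 18*x^2 + 108*x - 216 = (x - 6)^3

Eigenvalues and multiplicities (the geometric multiplicity of λ is n − rank(A − λI), which equals the number of Jordan blocks for λ):
  λ = 6: algebraic multiplicity = 3, geometric multiplicity = 1

Determining the block sizes for each eigenvalue:
  λ = 6: one block (gm = 1), so the single block has size am = 3 → block sizes [3]

Assembling the blocks gives a Jordan form
J =
  [6, 1, 0]
  [0, 6, 1]
  [0, 0, 6]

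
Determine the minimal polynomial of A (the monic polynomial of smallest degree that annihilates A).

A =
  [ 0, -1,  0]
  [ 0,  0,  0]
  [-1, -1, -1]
x^3 + x^2

The characteristic polynomial is χ_A(x) = x^2*(x + 1), so the eigenvalues are known. The minimal polynomial is
  m_A(x) = Π_λ (x − λ)^{k_λ}
where k_λ is the size of the *largest* Jordan block for λ (equivalently, the smallest k with (A − λI)^k v = 0 for every generalised eigenvector v of λ).

  λ = -1: largest Jordan block has size 1, contributing (x + 1)
  λ = 0: largest Jordan block has size 2, contributing (x − 0)^2

So m_A(x) = x^2*(x + 1) = x^3 + x^2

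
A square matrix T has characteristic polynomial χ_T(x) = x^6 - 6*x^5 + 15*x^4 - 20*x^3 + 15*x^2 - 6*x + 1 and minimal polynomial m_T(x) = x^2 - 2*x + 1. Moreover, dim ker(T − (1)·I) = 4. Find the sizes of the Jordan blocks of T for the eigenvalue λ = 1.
Block sizes for λ = 1: [2, 2, 1, 1]

Step 1 — from the characteristic polynomial, algebraic multiplicity of λ = 1 is 6. From dim ker(T − (1)·I) = 4, there are exactly 4 Jordan blocks for λ = 1.
Step 2 — from the minimal polynomial, the factor (x − 1)^2 tells us the largest block for λ = 1 has size 2.
Step 3 — with total size 6, 4 blocks, and largest block 2, the block sizes (in nonincreasing order) are [2, 2, 1, 1].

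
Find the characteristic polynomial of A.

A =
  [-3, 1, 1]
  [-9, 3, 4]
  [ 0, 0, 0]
x^3

Expanding det(x·I − A) (e.g. by cofactor expansion or by noting that A is similar to its Jordan form J, which has the same characteristic polynomial as A) gives
  χ_A(x) = x^3
which factors as x^3. The eigenvalues (with algebraic multiplicities) are λ = 0 with multiplicity 3.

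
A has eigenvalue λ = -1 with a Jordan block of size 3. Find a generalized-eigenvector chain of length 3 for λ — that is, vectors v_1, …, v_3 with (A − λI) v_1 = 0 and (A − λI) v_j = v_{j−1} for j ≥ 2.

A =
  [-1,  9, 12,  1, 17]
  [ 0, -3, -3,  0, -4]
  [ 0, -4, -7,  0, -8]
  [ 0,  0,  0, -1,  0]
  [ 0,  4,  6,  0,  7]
A Jordan chain for λ = -1 of length 3:
v_1 = (2, 0, 0, 0, 0)ᵀ
v_2 = (9, -2, -4, 0, 4)ᵀ
v_3 = (0, 1, 0, 0, 0)ᵀ

Let N = A − (-1)·I. We want v_3 with N^3 v_3 = 0 but N^2 v_3 ≠ 0; then v_{j-1} := N · v_j for j = 3, …, 2.

Pick v_3 = (0, 1, 0, 0, 0)ᵀ.
Then v_2 = N · v_3 = (9, -2, -4, 0, 4)ᵀ.
Then v_1 = N · v_2 = (2, 0, 0, 0, 0)ᵀ.

Sanity check: (A − (-1)·I) v_1 = (0, 0, 0, 0, 0)ᵀ = 0. ✓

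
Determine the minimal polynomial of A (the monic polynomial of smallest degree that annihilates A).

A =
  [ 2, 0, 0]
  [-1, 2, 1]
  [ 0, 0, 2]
x^2 - 4*x + 4

The characteristic polynomial is χ_A(x) = (x - 2)^3, so the eigenvalues are known. The minimal polynomial is
  m_A(x) = Π_λ (x − λ)^{k_λ}
where k_λ is the size of the *largest* Jordan block for λ (equivalently, the smallest k with (A − λI)^k v = 0 for every generalised eigenvector v of λ).

  λ = 2: largest Jordan block has size 2, contributing (x − 2)^2

So m_A(x) = (x - 2)^2 = x^2 - 4*x + 4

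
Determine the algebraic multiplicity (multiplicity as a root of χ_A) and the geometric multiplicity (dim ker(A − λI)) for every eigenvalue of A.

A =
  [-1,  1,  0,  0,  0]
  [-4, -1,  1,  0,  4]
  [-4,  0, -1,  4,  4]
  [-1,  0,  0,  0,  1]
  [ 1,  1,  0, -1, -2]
λ = -1: alg = 5, geom = 2

Step 1 — factor the characteristic polynomial to read off the algebraic multiplicities:
  χ_A(x) = (x + 1)^5

Step 2 — compute geometric multiplicities via the rank-nullity identity g(λ) = n − rank(A − λI):
  rank(A − (-1)·I) = 3, so dim ker(A − (-1)·I) = n − 3 = 2

Summary:
  λ = -1: algebraic multiplicity = 5, geometric multiplicity = 2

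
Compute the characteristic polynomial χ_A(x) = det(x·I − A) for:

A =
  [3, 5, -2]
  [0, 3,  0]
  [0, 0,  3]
x^3 - 9*x^2 + 27*x - 27

Expanding det(x·I − A) (e.g. by cofactor expansion or by noting that A is similar to its Jordan form J, which has the same characteristic polynomial as A) gives
  χ_A(x) = x^3 - 9*x^2 + 27*x - 27
which factors as (x - 3)^3. The eigenvalues (with algebraic multiplicities) are λ = 3 with multiplicity 3.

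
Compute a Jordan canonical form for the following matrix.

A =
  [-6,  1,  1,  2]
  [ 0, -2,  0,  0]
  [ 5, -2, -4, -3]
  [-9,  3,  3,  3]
J_1(-3) ⊕ J_2(-2) ⊕ J_1(-2)

The characteristic polynomial is
  det(x·I − A) = x^4 + 9*x^3 + 30*x^2 + 44*x + 24 = (x + 2)^3*(x + 3)

Eigenvalues and multiplicities (the geometric multiplicity of λ is n − rank(A − λI), which equals the number of Jordan blocks for λ):
  λ = -3: algebraic multiplicity = 1, geometric multiplicity = 1
  λ = -2: algebraic multiplicity = 3, geometric multiplicity = 2

Determining the block sizes for each eigenvalue:
  λ = -3: one block (gm = 1), so the single block has size am = 1 → block sizes [1]
  λ = -2: 2 blocks summing to 3 forces exactly one block of size 2 and the rest size 1 → block sizes [2, 1]

Assembling the blocks gives a Jordan form
J =
  [-3,  0,  0,  0]
  [ 0, -2,  1,  0]
  [ 0,  0, -2,  0]
  [ 0,  0,  0, -2]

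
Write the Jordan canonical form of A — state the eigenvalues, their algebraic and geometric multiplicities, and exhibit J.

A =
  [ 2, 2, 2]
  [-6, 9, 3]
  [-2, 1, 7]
J_2(6) ⊕ J_1(6)

The characteristic polynomial is
  det(x·I − A) = x^3 - 18*x^2 + 108*x - 216 = (x - 6)^3

Eigenvalues and multiplicities (the geometric multiplicity of λ is n − rank(A − λI), which equals the number of Jordan blocks for λ):
  λ = 6: algebraic multiplicity = 3, geometric multiplicity = 2

Determining the block sizes for each eigenvalue:
  λ = 6: 2 blocks summing to 3 forces exactly one block of size 2 and the rest size 1 → block sizes [2, 1]

Assembling the blocks gives a Jordan form
J =
  [6, 1, 0]
  [0, 6, 0]
  [0, 0, 6]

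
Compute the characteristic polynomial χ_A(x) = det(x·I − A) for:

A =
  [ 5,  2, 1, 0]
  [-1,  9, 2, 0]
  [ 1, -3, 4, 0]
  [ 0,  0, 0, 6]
x^4 - 24*x^3 + 216*x^2 - 864*x + 1296

Expanding det(x·I − A) (e.g. by cofactor expansion or by noting that A is similar to its Jordan form J, which has the same characteristic polynomial as A) gives
  χ_A(x) = x^4 - 24*x^3 + 216*x^2 - 864*x + 1296
which factors as (x - 6)^4. The eigenvalues (with algebraic multiplicities) are λ = 6 with multiplicity 4.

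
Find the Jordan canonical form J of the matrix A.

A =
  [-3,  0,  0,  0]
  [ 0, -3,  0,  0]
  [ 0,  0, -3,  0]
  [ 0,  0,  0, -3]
J_1(-3) ⊕ J_1(-3) ⊕ J_1(-3) ⊕ J_1(-3)

The characteristic polynomial is
  det(x·I − A) = x^4 + 12*x^3 + 54*x^2 + 108*x + 81 = (x + 3)^4

Eigenvalues and multiplicities (the geometric multiplicity of λ is n − rank(A − λI), which equals the number of Jordan blocks for λ):
  λ = -3: algebraic multiplicity = 4, geometric multiplicity = 4

Determining the block sizes for each eigenvalue:
  λ = -3: gm = am = 4, so every block has size 1 → block sizes [1, 1, 1, 1]

Assembling the blocks gives a Jordan form
J =
  [-3,  0,  0,  0]
  [ 0, -3,  0,  0]
  [ 0,  0, -3,  0]
  [ 0,  0,  0, -3]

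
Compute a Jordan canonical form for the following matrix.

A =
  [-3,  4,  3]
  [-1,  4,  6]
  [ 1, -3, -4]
J_3(-1)

The characteristic polynomial is
  det(x·I − A) = x^3 + 3*x^2 + 3*x + 1 = (x + 1)^3

Eigenvalues and multiplicities (the geometric multiplicity of λ is n − rank(A − λI), which equals the number of Jordan blocks for λ):
  λ = -1: algebraic multiplicity = 3, geometric multiplicity = 1

Determining the block sizes for each eigenvalue:
  λ = -1: one block (gm = 1), so the single block has size am = 3 → block sizes [3]

Assembling the blocks gives a Jordan form
J =
  [-1,  1,  0]
  [ 0, -1,  1]
  [ 0,  0, -1]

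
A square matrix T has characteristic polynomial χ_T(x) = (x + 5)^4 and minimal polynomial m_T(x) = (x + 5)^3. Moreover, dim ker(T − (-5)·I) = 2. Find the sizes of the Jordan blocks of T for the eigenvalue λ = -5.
Block sizes for λ = -5: [3, 1]

Step 1 — from the characteristic polynomial, algebraic multiplicity of λ = -5 is 4. From dim ker(T − (-5)·I) = 2, there are exactly 2 Jordan blocks for λ = -5.
Step 2 — from the minimal polynomial, the factor (x + 5)^3 tells us the largest block for λ = -5 has size 3.
Step 3 — with total size 4, 2 blocks, and largest block 3, the block sizes (in nonincreasing order) are [3, 1].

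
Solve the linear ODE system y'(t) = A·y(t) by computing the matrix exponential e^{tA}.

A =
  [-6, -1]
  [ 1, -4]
e^{tA} =
  [-t*exp(-5*t) + exp(-5*t), -t*exp(-5*t)]
  [t*exp(-5*t), t*exp(-5*t) + exp(-5*t)]

Strategy: write A = P · J · P⁻¹ where J is a Jordan canonical form, so e^{tA} = P · e^{tJ} · P⁻¹, and e^{tJ} can be computed block-by-block.

A has Jordan form
J =
  [-5,  1]
  [ 0, -5]
(up to reordering of blocks).

Per-block formulas:
  For a 2×2 Jordan block J_2(-5): exp(t · J_2(-5)) = e^(-5t)·(I + t·N), where N is the 2×2 nilpotent shift.

After assembling e^{tJ} and conjugating by P, we get:

e^{tA} =
  [-t*exp(-5*t) + exp(-5*t), -t*exp(-5*t)]
  [t*exp(-5*t), t*exp(-5*t) + exp(-5*t)]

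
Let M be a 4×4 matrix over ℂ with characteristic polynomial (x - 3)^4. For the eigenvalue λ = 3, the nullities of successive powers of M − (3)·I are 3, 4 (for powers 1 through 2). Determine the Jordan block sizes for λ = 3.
Block sizes for λ = 3: [2, 1, 1]

From the dimensions of kernels of powers, the number of Jordan blocks of size at least j is d_j − d_{j−1} where d_j = dim ker(N^j) (with d_0 = 0). Computing the differences gives [3, 1].
The number of blocks of size exactly k is (#blocks of size ≥ k) − (#blocks of size ≥ k + 1), so the partition is: 2 block(s) of size 1, 1 block(s) of size 2.
In nonincreasing order the block sizes are [2, 1, 1].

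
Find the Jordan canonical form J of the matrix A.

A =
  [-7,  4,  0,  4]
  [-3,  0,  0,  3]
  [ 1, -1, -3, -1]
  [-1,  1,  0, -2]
J_2(-3) ⊕ J_1(-3) ⊕ J_1(-3)

The characteristic polynomial is
  det(x·I − A) = x^4 + 12*x^3 + 54*x^2 + 108*x + 81 = (x + 3)^4

Eigenvalues and multiplicities (the geometric multiplicity of λ is n − rank(A − λI), which equals the number of Jordan blocks for λ):
  λ = -3: algebraic multiplicity = 4, geometric multiplicity = 3

Determining the block sizes for each eigenvalue:
  λ = -3: 3 blocks summing to 4 forces exactly one block of size 2 and the rest size 1 → block sizes [2, 1, 1]

Assembling the blocks gives a Jordan form
J =
  [-3,  1,  0,  0]
  [ 0, -3,  0,  0]
  [ 0,  0, -3,  0]
  [ 0,  0,  0, -3]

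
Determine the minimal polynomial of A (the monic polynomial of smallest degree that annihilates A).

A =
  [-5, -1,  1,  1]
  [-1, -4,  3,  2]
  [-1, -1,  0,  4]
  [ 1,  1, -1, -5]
x^4 + 14*x^3 + 69*x^2 + 136*x + 80

The characteristic polynomial is χ_A(x) = (x + 1)*(x + 4)^2*(x + 5), so the eigenvalues are known. The minimal polynomial is
  m_A(x) = Π_λ (x − λ)^{k_λ}
where k_λ is the size of the *largest* Jordan block for λ (equivalently, the smallest k with (A − λI)^k v = 0 for every generalised eigenvector v of λ).

  λ = -5: largest Jordan block has size 1, contributing (x + 5)
  λ = -4: largest Jordan block has size 2, contributing (x + 4)^2
  λ = -1: largest Jordan block has size 1, contributing (x + 1)

So m_A(x) = (x + 1)*(x + 4)^2*(x + 5) = x^4 + 14*x^3 + 69*x^2 + 136*x + 80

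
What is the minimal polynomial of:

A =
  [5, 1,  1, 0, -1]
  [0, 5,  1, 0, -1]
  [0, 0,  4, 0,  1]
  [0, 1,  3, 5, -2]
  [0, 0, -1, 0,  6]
x^3 - 15*x^2 + 75*x - 125

The characteristic polynomial is χ_A(x) = (x - 5)^5, so the eigenvalues are known. The minimal polynomial is
  m_A(x) = Π_λ (x − λ)^{k_λ}
where k_λ is the size of the *largest* Jordan block for λ (equivalently, the smallest k with (A − λI)^k v = 0 for every generalised eigenvector v of λ).

  λ = 5: largest Jordan block has size 3, contributing (x − 5)^3

So m_A(x) = (x - 5)^3 = x^3 - 15*x^2 + 75*x - 125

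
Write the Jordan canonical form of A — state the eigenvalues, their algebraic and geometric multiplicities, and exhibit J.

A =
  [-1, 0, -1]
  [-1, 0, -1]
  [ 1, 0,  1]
J_2(0) ⊕ J_1(0)

The characteristic polynomial is
  det(x·I − A) = x^3

Eigenvalues and multiplicities (the geometric multiplicity of λ is n − rank(A − λI), which equals the number of Jordan blocks for λ):
  λ = 0: algebraic multiplicity = 3, geometric multiplicity = 2

Determining the block sizes for each eigenvalue:
  λ = 0: 2 blocks summing to 3 forces exactly one block of size 2 and the rest size 1 → block sizes [2, 1]

Assembling the blocks gives a Jordan form
J =
  [0, 1, 0]
  [0, 0, 0]
  [0, 0, 0]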